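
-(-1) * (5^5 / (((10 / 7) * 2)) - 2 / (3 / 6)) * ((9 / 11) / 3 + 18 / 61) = 618.77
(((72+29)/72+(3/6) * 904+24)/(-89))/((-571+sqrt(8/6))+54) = 34373 * sqrt(3)/2569169052+17770841/1712779368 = 0.01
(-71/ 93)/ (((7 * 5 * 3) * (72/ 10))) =-71/ 70308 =-0.00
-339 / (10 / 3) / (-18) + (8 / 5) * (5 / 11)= 1403 / 220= 6.38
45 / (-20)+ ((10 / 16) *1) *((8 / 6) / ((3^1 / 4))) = -41 / 36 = -1.14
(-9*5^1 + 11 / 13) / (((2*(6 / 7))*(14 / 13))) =-287 / 12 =-23.92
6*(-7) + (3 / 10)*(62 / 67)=-13977 / 335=-41.72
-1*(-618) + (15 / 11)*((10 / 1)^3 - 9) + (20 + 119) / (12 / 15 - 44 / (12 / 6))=2288633 / 1166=1962.81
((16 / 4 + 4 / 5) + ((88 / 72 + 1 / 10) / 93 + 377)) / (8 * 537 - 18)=0.09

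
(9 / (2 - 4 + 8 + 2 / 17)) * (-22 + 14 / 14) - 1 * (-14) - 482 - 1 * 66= -58749 / 104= -564.89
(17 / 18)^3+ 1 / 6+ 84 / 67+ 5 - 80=-28421617 / 390744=-72.74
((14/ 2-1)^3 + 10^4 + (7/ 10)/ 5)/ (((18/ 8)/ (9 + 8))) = 5789146/ 75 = 77188.61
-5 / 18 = -0.28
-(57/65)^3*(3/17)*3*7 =-2.50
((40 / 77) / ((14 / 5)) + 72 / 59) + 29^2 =26789349 / 31801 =842.41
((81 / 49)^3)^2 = 282429536481 / 13841287201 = 20.40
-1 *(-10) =10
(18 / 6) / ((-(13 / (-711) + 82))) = -2133 / 58289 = -0.04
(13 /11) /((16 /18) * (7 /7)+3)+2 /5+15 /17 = 10382 /6545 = 1.59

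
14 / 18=7 / 9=0.78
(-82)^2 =6724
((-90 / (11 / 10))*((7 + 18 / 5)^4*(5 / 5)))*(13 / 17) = -3692745108 / 4675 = -789892.00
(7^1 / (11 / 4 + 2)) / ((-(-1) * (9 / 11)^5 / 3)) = 4509428 / 373977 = 12.06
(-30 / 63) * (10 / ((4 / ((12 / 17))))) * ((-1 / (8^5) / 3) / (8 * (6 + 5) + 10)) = 25 / 286605312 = 0.00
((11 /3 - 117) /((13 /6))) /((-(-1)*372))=-170 /1209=-0.14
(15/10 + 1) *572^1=1430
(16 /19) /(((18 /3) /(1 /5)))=8 /285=0.03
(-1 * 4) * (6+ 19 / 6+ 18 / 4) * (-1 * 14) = 2296 / 3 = 765.33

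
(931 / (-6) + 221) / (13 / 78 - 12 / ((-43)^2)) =730355 / 1777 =411.00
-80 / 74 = -40 / 37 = -1.08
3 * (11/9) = 11/3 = 3.67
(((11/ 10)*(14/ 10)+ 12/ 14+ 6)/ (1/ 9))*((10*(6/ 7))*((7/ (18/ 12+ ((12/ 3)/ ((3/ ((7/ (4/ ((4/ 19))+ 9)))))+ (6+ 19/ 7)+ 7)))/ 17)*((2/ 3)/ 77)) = 634824/ 4823665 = 0.13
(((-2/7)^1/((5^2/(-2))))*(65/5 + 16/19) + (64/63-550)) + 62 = -486.67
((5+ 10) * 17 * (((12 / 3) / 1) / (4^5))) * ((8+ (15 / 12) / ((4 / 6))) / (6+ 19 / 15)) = 302175 / 223232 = 1.35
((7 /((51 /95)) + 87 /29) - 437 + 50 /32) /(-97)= 342229 /79152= 4.32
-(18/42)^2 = -9/49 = -0.18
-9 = -9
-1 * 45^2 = -2025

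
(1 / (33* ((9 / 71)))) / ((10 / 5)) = 71 / 594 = 0.12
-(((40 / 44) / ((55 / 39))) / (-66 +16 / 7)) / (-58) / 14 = -39 / 3130028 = -0.00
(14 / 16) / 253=7 / 2024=0.00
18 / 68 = 9 / 34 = 0.26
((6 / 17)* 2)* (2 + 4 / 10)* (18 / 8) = 324 / 85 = 3.81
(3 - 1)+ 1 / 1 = 3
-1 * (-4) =4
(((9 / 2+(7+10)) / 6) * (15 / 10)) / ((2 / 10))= 215 / 8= 26.88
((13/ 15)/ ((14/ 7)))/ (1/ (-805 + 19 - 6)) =-343.20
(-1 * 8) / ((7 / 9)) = -72 / 7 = -10.29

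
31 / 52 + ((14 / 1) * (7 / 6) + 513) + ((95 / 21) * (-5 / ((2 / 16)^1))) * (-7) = 93423 / 52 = 1796.60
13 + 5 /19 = 252 /19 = 13.26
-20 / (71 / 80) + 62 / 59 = -21.48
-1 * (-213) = 213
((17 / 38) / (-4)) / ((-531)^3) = 17 / 22757636232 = 0.00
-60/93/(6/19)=-190/93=-2.04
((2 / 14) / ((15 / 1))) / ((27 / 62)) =62 / 2835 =0.02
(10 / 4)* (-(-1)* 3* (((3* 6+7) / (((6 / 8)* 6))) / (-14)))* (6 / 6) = -2.98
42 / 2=21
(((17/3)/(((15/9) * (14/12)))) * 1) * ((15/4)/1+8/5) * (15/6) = 5457/140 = 38.98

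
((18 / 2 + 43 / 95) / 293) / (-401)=-898 / 11161835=-0.00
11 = 11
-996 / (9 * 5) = -332 / 15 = -22.13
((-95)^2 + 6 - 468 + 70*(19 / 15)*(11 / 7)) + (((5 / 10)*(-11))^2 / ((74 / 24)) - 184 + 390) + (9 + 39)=995242 / 111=8966.14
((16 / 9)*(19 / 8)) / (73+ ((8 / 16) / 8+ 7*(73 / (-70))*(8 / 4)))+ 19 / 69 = 336509 / 968139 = 0.35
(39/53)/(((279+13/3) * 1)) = 117/45050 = 0.00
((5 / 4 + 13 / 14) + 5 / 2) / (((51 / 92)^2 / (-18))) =-554392 / 2023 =-274.04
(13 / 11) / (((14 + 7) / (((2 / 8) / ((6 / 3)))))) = 13 / 1848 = 0.01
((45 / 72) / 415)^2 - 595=-262333119 / 440896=-595.00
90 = 90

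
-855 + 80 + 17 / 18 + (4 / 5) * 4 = -69377 / 90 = -770.86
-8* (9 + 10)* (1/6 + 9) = -4180/3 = -1393.33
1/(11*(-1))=-1/11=-0.09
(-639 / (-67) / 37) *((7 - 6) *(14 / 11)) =8946 / 27269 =0.33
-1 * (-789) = 789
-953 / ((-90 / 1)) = 953 / 90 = 10.59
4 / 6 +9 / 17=61 / 51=1.20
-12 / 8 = -3 / 2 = -1.50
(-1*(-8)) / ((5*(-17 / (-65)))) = 6.12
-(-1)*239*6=1434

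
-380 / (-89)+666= 59654 / 89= 670.27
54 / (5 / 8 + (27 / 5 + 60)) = 2160 / 2641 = 0.82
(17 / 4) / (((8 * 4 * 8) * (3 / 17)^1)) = 289 / 3072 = 0.09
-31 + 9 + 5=-17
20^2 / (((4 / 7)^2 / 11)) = 13475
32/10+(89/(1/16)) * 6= 42736/5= 8547.20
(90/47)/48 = 15/376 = 0.04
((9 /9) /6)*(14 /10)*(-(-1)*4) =14 /15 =0.93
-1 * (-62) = 62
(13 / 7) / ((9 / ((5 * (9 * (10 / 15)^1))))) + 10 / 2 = 235 / 21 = 11.19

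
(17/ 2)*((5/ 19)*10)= 425/ 19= 22.37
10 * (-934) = -9340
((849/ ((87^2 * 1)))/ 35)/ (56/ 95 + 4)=5377/ 7700196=0.00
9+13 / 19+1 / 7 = 1307 / 133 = 9.83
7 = 7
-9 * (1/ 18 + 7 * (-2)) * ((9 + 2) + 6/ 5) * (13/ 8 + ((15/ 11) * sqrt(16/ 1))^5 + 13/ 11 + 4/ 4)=19064353039517/ 2576816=7398414.57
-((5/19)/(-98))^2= -25/3467044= -0.00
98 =98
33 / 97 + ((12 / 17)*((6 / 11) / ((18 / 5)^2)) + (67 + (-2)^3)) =59.37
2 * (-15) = -30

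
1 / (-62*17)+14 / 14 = 1053 / 1054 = 1.00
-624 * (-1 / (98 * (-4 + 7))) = 104 / 49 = 2.12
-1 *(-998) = 998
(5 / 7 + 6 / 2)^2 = 676 / 49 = 13.80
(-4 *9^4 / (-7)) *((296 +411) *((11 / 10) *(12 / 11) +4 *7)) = 386994024 / 5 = 77398804.80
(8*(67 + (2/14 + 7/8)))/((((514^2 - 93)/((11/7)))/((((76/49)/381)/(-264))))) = -72371/1449578438658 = -0.00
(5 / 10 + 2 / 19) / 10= 23 / 380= 0.06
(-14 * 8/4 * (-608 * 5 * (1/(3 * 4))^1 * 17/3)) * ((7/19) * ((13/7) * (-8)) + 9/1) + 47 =1276103/9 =141789.22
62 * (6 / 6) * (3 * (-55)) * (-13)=132990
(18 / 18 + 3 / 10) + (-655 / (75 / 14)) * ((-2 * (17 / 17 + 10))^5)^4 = -2587515401181730034154752442329 / 30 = -86250513372724334471825080000.00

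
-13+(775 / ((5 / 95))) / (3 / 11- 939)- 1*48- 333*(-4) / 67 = -39300455 / 691842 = -56.81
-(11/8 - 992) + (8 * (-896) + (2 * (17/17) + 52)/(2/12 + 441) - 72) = -132334173/21176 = -6249.25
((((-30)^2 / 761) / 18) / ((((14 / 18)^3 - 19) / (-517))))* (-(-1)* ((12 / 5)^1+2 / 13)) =14219145 / 3037151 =4.68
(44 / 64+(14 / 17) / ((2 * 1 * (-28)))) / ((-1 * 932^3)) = -183 / 220199658496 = -0.00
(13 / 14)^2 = 0.86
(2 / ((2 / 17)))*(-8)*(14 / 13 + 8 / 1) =-16048 / 13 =-1234.46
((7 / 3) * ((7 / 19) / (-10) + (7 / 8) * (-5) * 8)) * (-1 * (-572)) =-4442438 / 95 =-46762.51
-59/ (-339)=59/ 339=0.17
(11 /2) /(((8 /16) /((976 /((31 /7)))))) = 2424.26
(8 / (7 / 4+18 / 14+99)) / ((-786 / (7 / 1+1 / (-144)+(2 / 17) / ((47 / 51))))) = -337351 / 474944823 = -0.00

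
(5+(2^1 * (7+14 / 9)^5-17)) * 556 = 3009550007656 / 59049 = 50966993.64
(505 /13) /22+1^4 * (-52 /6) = -6.90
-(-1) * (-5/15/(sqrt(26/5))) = -sqrt(130)/78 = -0.15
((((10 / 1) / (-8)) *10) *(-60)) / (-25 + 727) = 125 / 117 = 1.07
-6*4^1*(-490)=11760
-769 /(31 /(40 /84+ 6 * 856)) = -82948954 /651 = -127417.75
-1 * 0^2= 0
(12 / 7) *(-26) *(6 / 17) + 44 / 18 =-14230 / 1071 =-13.29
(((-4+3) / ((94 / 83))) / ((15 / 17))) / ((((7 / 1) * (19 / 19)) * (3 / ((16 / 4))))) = -2822 / 14805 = -0.19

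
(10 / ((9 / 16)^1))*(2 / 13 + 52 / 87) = 136000 / 10179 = 13.36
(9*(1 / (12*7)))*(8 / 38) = 3 / 133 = 0.02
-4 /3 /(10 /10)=-4 /3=-1.33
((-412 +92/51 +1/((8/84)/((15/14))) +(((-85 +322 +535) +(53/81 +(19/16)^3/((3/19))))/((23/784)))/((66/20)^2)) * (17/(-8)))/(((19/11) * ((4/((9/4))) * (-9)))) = 411919657385/2609750016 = 157.84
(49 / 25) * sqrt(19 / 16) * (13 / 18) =637 * sqrt(19) / 1800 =1.54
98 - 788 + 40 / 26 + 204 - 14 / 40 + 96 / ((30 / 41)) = -91939 / 260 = -353.61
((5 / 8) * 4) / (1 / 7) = 35 / 2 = 17.50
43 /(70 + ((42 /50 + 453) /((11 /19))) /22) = 130075 /319537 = 0.41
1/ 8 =0.12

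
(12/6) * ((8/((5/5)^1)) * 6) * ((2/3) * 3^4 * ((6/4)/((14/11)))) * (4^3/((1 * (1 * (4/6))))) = 4105728/7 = 586532.57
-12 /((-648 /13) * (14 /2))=13 /378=0.03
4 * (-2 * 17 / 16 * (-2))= 17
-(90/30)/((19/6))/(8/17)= -153/76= -2.01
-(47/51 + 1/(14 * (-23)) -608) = 9969493/16422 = 607.08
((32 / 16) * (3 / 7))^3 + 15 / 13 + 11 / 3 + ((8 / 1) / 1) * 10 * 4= 4353548 / 13377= 325.45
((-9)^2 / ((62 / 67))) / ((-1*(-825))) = 1809 / 17050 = 0.11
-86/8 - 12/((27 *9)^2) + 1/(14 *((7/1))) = -41433499/3857868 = -10.74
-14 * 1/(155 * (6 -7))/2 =7/155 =0.05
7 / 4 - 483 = -481.25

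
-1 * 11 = -11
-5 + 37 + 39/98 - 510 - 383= -84339/98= -860.60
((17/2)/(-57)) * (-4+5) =-17/114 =-0.15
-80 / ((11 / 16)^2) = -20480 / 121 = -169.26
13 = 13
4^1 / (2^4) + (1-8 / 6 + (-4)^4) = 3071 / 12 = 255.92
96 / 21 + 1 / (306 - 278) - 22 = -487 / 28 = -17.39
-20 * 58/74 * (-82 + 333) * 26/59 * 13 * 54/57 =-885708720/41477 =-21354.21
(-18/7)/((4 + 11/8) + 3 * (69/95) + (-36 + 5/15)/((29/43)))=1190160/20981051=0.06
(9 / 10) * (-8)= -36 / 5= -7.20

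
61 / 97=0.63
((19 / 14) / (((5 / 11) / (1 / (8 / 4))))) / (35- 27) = 209 / 1120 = 0.19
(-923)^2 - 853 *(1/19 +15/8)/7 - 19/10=4531002527/5320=851692.20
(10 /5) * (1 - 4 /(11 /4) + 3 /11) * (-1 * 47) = 188 /11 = 17.09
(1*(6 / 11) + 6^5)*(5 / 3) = 142570 / 11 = 12960.91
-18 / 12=-3 / 2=-1.50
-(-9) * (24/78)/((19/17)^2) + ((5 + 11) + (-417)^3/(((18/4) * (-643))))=75676631158/3017599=25078.43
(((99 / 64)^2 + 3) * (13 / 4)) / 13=22089 / 16384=1.35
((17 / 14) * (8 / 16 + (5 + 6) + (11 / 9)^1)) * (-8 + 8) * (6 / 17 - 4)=0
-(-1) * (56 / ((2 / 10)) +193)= 473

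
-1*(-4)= 4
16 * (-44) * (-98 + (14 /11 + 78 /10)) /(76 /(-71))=-5556176 /95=-58486.06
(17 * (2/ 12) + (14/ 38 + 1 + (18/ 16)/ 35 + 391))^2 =39790018732489/ 254721600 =156209.83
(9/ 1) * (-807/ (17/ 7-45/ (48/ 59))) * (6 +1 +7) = 1922.74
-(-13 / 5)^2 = -169 / 25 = -6.76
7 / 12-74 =-73.42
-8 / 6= -4 / 3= -1.33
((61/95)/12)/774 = 61/882360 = 0.00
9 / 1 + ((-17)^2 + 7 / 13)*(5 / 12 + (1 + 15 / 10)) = 33286 / 39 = 853.49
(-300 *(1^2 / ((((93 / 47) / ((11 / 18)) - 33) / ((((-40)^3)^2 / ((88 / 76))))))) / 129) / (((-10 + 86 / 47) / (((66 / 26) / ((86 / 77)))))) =-28439549600000000 / 369857319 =-76893299.49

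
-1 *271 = -271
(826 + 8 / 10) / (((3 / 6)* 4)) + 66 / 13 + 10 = 27851 / 65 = 428.48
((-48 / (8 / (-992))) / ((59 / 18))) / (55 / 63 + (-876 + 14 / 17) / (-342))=1090055232 / 2060221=529.10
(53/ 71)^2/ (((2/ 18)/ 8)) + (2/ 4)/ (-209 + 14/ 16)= 336722756/ 8393265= 40.12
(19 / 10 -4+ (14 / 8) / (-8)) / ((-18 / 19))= 2.45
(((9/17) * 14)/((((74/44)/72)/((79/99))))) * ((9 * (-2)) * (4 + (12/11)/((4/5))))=-169138368/6919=-24445.49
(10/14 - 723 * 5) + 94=-24642/7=-3520.29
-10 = -10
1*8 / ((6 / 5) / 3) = 20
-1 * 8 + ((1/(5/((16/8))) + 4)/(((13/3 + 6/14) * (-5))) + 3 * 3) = 1019/1250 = 0.82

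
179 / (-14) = -179 / 14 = -12.79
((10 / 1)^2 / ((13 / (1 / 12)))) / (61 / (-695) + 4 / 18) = 52125 / 10933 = 4.77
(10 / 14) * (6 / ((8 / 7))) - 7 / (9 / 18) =-41 / 4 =-10.25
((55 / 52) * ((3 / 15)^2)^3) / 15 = 11 / 2437500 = 0.00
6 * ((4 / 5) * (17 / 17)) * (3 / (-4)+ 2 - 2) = -18 / 5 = -3.60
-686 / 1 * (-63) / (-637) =-882 / 13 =-67.85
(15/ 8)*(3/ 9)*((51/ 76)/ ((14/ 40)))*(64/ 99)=3400/ 4389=0.77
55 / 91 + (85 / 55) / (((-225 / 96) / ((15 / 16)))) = -0.01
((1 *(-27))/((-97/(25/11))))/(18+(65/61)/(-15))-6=-20881437/3500827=-5.96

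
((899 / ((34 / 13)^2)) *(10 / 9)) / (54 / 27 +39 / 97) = 60.79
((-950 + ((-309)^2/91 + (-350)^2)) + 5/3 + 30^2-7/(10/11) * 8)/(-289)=-168494656/394485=-427.13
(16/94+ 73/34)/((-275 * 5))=-3703/2197250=-0.00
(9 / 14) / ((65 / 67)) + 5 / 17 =14801 / 15470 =0.96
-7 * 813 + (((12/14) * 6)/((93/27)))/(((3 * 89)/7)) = -15701361/2759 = -5690.96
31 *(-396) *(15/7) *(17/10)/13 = -313038/91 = -3439.98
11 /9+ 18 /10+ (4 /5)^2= 824 /225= 3.66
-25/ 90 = -5/ 18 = -0.28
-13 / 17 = -0.76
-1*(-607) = 607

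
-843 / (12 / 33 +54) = -9273 / 598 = -15.51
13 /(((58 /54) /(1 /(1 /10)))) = 3510 /29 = 121.03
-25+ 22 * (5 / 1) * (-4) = -465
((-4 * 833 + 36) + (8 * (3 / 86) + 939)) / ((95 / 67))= -6789713 / 4085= -1662.11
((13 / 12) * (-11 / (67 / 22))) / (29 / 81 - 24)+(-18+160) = 36481091 / 256610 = 142.17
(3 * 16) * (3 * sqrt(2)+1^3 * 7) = 144 * sqrt(2)+336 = 539.65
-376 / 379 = -0.99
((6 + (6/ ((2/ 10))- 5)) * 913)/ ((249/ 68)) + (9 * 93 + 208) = 26323/ 3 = 8774.33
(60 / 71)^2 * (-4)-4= -6.86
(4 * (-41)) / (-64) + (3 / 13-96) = -19387 / 208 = -93.21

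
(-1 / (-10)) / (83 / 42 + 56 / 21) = 7 / 325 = 0.02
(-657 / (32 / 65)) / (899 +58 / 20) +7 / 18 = -1416661 / 1298736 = -1.09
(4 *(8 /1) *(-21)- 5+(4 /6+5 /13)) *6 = -52724 /13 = -4055.69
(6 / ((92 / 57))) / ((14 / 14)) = 171 / 46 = 3.72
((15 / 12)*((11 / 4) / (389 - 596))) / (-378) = 55 / 1251936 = 0.00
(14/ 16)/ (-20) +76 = 12153/ 160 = 75.96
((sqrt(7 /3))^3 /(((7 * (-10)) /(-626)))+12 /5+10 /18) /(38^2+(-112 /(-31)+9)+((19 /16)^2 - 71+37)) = 1055488 /508547115+2483968 * sqrt(21) /508547115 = 0.02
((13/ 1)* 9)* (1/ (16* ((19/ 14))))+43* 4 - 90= 87.39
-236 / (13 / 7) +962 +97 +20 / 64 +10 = 195985 / 208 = 942.24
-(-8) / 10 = 4 / 5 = 0.80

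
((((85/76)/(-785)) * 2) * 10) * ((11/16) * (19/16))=-935/40192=-0.02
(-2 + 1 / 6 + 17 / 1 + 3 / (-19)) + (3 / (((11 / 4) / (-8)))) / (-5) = 105049 / 6270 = 16.75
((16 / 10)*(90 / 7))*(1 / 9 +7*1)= 1024 / 7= 146.29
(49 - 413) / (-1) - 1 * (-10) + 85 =459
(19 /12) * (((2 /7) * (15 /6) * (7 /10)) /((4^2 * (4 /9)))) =57 /512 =0.11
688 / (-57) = -688 / 57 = -12.07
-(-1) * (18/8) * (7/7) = 2.25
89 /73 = 1.22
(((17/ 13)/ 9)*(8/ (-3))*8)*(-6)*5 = 10880/ 117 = 92.99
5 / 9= 0.56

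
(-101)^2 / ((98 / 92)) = 469246 / 49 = 9576.45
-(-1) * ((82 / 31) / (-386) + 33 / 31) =1.06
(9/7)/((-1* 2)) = -9/14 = -0.64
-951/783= -317/261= -1.21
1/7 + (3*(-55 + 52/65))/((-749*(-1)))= -278/3745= -0.07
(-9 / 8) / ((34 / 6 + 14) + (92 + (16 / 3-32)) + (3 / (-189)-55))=-567 / 15112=-0.04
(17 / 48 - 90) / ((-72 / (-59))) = -253877 / 3456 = -73.46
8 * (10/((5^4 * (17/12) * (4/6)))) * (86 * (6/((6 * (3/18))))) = 148608/2125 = 69.93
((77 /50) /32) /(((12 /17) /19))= 24871 /19200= 1.30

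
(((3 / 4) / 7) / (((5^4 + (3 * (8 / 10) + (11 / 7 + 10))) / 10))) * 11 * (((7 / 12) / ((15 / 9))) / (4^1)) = 1155 / 715648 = 0.00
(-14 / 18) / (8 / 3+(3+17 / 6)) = -14 / 153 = -0.09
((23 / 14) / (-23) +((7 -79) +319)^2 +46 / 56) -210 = 60799.75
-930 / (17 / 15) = -13950 / 17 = -820.59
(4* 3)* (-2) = -24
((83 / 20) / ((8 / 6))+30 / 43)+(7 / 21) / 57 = 2244737 / 588240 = 3.82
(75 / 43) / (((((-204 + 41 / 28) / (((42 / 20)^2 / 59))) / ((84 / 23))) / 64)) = -49787136 / 330908521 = -0.15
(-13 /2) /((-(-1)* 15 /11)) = -143 /30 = -4.77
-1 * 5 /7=-0.71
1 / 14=0.07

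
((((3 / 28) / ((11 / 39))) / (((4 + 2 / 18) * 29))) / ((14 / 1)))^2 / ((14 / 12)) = 3326427 / 74924696539616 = 0.00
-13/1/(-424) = 13/424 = 0.03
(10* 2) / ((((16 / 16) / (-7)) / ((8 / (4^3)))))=-35 / 2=-17.50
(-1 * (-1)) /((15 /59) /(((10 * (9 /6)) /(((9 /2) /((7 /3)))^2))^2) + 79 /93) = 1053942960 /911759551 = 1.16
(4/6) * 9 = 6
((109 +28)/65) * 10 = 274/13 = 21.08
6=6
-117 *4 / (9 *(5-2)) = -52 / 3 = -17.33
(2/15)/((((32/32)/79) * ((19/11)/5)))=1738/57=30.49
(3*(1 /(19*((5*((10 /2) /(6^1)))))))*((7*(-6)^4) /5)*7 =1143072 /2375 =481.29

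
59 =59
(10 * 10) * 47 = 4700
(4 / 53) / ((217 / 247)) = 988 / 11501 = 0.09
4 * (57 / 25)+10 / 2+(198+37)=6228 / 25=249.12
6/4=3/2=1.50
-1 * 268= -268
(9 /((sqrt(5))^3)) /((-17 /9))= -81 * sqrt(5) /425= -0.43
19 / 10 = 1.90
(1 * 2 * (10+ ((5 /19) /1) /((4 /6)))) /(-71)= -395 /1349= -0.29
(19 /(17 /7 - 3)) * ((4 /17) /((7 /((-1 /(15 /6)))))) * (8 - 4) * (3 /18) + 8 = 2116 /255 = 8.30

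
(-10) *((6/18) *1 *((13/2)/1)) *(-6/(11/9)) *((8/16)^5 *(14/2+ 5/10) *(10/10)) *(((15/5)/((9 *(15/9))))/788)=1755/277376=0.01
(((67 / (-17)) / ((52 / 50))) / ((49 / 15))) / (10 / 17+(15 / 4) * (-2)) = 5025 / 29939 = 0.17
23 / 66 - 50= -3277 / 66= -49.65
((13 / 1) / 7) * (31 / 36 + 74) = 5005 / 36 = 139.03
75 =75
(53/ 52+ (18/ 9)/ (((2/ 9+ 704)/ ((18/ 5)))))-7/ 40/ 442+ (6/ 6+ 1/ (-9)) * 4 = 2311797701/ 504251280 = 4.58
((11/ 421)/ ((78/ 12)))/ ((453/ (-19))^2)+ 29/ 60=10856877791/ 22462177140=0.48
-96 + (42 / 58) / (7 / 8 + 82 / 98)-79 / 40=-75930541 / 778360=-97.55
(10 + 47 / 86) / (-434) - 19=-710063 / 37324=-19.02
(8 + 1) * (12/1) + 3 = 111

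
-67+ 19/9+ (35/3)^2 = 641/9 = 71.22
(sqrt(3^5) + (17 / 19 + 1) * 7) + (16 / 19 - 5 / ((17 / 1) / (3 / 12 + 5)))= 16229 / 1292 + 9 * sqrt(3)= 28.15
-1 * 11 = -11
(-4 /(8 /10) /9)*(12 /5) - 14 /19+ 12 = 566 /57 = 9.93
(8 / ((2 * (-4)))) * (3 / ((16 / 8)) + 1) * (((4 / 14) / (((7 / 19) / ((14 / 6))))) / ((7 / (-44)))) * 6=8360 / 49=170.61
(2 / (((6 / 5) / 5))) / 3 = 25 / 9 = 2.78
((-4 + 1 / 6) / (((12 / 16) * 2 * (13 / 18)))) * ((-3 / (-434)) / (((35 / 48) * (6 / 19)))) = -10488 / 98735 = -0.11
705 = 705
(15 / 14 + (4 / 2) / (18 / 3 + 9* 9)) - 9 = -7.91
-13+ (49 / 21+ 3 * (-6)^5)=-70016 / 3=-23338.67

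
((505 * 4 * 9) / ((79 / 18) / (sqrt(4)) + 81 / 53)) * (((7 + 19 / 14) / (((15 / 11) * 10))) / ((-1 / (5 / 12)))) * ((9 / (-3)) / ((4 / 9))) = 1674102573 / 198884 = 8417.48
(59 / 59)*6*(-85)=-510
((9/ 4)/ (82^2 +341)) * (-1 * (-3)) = 3/ 3140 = 0.00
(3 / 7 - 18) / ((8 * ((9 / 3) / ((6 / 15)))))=-41 / 140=-0.29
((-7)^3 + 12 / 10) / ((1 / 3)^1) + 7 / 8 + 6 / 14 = -286747 / 280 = -1024.10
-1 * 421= -421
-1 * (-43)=43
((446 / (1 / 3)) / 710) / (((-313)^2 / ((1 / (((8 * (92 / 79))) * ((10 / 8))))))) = 52851 / 31996675400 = 0.00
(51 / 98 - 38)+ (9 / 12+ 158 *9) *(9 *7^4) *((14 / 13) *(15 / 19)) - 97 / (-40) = 12654297704471 / 484120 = 26138762.51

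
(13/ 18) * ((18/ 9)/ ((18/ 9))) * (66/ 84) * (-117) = -1859/ 28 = -66.39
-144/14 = -72/7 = -10.29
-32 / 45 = -0.71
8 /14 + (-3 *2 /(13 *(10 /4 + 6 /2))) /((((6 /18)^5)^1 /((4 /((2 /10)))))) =-407668 /1001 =-407.26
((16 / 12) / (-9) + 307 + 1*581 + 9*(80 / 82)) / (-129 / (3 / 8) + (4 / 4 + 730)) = 992572 / 428409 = 2.32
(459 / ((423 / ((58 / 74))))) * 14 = 20706 / 1739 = 11.91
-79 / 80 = -0.99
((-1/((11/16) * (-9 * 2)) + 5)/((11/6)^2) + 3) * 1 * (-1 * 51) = -306255/1331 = -230.09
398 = 398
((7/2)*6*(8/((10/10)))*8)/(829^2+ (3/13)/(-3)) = 1456/744511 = 0.00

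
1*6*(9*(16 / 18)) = 48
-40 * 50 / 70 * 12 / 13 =-2400 / 91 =-26.37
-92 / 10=-46 / 5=-9.20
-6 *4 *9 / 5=-216 / 5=-43.20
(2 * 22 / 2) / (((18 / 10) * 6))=55 / 27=2.04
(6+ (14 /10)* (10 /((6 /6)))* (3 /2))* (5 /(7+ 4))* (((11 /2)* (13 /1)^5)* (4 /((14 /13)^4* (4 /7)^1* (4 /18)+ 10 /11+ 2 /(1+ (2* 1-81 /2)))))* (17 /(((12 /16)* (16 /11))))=220861234003892625 /145131596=1521799801.64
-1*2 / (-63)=2 / 63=0.03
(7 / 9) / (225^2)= 7 / 455625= 0.00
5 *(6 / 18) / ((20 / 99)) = 8.25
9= 9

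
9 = 9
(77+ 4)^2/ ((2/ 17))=111537/ 2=55768.50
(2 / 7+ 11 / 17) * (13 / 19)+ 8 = 19531 / 2261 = 8.64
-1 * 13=-13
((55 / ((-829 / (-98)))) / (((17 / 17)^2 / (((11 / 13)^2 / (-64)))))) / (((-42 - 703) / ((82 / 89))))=2673979 / 29726069776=0.00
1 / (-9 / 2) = -2 / 9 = -0.22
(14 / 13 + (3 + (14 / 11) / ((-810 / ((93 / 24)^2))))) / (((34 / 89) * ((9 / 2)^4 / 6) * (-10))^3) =-84731120830568 / 372043898851040398125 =-0.00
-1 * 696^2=-484416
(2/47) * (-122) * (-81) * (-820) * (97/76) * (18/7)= -7074128520/6251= -1131679.49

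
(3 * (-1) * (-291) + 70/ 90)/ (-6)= -3932/ 27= -145.63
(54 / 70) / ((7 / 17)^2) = 4.55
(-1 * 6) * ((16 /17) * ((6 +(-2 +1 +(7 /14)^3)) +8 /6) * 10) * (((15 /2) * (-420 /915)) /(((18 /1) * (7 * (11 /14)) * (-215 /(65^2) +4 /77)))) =2567110000 /214659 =11959.01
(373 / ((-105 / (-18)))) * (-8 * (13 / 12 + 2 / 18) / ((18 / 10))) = -64156 / 189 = -339.45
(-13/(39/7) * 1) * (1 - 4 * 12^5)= 6967289/3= 2322429.67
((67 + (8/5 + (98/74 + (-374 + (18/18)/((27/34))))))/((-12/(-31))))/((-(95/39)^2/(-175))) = -13867601566/601065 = -23071.72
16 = 16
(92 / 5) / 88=23 / 110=0.21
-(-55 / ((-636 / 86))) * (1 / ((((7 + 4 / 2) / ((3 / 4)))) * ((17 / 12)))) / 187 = -215 / 91902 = -0.00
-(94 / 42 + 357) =-7544 / 21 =-359.24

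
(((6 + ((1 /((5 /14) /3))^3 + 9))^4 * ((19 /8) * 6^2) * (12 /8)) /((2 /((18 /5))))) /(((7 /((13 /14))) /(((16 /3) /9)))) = 148039595644047092167806 /59814453125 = 2474980341869.46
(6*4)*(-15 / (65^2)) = -72 / 845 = -0.09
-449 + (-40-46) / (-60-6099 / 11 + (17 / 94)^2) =-26805627049 / 59719345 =-448.86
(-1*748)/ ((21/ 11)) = -391.81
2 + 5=7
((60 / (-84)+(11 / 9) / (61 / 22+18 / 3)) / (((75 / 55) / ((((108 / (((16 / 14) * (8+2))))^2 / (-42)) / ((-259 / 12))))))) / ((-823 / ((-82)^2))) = 3490305687 / 10284825250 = 0.34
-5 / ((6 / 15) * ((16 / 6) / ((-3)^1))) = 225 / 16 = 14.06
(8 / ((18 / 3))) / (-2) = -2 / 3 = -0.67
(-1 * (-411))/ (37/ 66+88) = 27126/ 5845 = 4.64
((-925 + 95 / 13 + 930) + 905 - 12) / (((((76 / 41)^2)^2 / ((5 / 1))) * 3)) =55427302015 / 433708288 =127.80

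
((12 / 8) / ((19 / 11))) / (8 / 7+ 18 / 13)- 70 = -608797 / 8740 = -69.66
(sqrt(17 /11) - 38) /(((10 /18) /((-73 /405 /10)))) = 1387 /1125 - 73*sqrt(187) /24750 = 1.19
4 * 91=364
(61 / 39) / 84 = 61 / 3276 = 0.02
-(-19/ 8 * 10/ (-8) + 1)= -127/ 32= -3.97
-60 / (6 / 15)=-150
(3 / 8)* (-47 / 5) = -141 / 40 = -3.52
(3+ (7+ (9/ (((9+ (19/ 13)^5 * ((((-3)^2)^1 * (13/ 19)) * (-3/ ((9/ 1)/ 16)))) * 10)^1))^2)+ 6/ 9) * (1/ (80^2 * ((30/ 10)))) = 12793021382198267/ 23027398843443840000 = 0.00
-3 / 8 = -0.38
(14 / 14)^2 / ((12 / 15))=5 / 4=1.25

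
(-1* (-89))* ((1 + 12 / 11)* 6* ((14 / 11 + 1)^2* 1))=7676250 / 1331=5767.28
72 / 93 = 24 / 31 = 0.77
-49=-49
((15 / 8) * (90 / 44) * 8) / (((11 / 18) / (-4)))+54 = -17766 / 121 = -146.83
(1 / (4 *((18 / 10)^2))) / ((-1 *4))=-25 / 1296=-0.02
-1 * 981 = -981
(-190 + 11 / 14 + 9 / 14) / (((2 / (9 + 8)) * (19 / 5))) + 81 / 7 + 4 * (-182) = -151385 / 133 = -1138.23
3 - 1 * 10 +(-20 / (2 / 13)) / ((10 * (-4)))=-15 / 4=-3.75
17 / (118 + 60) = 17 / 178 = 0.10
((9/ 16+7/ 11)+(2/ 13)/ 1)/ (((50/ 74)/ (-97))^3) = -28616138165311/ 7150000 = -4002257.09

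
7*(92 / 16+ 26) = 889 / 4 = 222.25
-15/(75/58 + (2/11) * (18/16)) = -6380/637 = -10.02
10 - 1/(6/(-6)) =11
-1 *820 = -820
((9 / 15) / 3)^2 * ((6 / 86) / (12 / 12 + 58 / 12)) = 18 / 37625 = 0.00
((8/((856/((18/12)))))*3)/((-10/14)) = -63/1070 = -0.06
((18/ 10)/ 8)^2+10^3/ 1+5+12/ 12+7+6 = 1019.05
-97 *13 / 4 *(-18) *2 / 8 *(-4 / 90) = -63.05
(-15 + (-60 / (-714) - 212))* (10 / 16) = -135015 / 952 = -141.82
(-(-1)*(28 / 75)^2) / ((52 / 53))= 10388 / 73125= 0.14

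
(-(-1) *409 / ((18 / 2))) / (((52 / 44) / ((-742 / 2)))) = -1669129 / 117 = -14266.06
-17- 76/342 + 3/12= -611/36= -16.97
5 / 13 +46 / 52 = 33 / 26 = 1.27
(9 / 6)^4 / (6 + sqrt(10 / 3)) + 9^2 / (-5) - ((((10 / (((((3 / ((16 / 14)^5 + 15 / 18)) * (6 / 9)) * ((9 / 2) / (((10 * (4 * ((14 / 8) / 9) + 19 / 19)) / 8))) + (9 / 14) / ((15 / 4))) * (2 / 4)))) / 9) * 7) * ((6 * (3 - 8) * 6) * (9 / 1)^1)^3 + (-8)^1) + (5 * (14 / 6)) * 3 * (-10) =1697647946908119181641 / 41756392720 - 81 * sqrt(30) / 1568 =40656001065.03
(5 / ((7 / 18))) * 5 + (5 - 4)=457 / 7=65.29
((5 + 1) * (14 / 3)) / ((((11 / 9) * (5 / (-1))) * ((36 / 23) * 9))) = -161 / 495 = -0.33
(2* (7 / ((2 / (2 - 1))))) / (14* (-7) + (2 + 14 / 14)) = -7 / 95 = -0.07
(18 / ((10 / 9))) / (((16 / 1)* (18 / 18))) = 81 / 80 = 1.01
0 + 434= 434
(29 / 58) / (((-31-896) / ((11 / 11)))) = -1 / 1854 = -0.00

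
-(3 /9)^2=-1 /9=-0.11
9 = 9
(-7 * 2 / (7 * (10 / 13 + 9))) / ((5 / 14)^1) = -364 / 635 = -0.57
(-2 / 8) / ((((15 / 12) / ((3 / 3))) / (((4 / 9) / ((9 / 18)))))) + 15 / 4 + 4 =7.57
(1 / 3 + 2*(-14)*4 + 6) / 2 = -317 / 6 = -52.83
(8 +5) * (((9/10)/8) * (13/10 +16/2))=10881/800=13.60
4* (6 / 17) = 24 / 17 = 1.41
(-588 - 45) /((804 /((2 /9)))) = -0.17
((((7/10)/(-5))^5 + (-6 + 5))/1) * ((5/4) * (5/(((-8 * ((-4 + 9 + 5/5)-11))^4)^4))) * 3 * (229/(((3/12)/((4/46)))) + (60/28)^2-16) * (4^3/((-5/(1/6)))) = 24035980143177/378158448640000000000000000000000000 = 0.00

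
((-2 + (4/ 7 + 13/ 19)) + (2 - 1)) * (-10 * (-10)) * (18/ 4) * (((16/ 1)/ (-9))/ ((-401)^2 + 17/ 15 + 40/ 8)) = -408000/ 320810231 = -0.00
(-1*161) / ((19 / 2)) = -322 / 19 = -16.95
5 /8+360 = 2885 /8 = 360.62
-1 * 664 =-664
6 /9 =0.67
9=9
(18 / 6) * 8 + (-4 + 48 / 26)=284 / 13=21.85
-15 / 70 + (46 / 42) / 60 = -247 / 1260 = -0.20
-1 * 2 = -2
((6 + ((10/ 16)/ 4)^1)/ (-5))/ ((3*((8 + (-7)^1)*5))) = -197/ 2400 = -0.08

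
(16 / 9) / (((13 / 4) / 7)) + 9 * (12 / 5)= 14876 / 585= 25.43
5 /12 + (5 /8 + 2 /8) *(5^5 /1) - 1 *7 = 2727.79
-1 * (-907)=907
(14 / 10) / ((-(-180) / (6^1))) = 7 / 150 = 0.05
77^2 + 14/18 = 53368/9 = 5929.78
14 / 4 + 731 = 1469 / 2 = 734.50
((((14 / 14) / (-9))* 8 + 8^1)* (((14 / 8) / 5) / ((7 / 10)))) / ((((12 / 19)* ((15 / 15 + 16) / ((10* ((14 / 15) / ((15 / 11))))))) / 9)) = 46816 / 2295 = 20.40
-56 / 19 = -2.95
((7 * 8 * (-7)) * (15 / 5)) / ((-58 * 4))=147 / 29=5.07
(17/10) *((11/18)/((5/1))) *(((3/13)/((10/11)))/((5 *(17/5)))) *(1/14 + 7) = 3993/182000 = 0.02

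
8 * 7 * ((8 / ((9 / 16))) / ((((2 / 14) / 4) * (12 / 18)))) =100352 / 3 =33450.67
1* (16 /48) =1 /3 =0.33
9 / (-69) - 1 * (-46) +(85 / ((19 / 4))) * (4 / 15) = 66391 / 1311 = 50.64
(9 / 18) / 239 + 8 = 3825 / 478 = 8.00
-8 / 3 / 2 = -4 / 3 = -1.33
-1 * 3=-3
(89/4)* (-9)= -801/4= -200.25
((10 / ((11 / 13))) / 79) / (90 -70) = 13 / 1738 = 0.01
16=16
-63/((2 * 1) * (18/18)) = -63/2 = -31.50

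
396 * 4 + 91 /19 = 30187 /19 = 1588.79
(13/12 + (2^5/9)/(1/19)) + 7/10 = 12481/180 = 69.34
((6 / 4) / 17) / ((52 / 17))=3 / 104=0.03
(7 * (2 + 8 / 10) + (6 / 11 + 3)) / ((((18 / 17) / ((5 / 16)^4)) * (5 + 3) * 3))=2705125 / 311427072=0.01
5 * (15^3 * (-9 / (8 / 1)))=-151875 / 8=-18984.38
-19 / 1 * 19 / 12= -361 / 12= -30.08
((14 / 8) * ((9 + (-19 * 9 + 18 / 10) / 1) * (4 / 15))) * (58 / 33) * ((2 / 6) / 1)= -36134 / 825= -43.80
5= 5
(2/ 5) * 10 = 4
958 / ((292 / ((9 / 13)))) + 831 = 1581549 / 1898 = 833.27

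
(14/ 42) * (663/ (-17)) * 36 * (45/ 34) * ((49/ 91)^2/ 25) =-7938/ 1105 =-7.18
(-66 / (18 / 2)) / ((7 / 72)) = -528 / 7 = -75.43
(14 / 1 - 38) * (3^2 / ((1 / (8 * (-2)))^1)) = 3456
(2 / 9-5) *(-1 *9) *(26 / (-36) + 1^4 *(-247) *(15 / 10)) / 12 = -143663 / 108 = -1330.21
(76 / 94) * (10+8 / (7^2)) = 18924 / 2303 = 8.22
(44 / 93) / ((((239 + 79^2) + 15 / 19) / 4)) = 3344 / 11451555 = 0.00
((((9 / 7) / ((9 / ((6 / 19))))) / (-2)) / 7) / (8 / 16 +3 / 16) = -48 / 10241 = -0.00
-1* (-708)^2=-501264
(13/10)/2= 13/20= 0.65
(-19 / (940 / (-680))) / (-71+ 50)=-646 / 987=-0.65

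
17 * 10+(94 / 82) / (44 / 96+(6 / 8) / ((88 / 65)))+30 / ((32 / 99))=185095057 / 701264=263.94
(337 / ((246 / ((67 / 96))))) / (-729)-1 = -1.00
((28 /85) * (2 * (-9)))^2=254016 /7225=35.16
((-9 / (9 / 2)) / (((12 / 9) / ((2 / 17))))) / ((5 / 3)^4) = -243 / 10625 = -0.02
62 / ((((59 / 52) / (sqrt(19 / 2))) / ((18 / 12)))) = 2418 * sqrt(38) / 59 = 252.64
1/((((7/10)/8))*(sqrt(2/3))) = 40*sqrt(6)/7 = 14.00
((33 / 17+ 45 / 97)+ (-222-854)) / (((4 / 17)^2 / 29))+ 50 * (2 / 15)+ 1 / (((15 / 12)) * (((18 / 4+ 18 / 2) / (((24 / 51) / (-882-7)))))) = -890342949288449 / 1583237880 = -562355.77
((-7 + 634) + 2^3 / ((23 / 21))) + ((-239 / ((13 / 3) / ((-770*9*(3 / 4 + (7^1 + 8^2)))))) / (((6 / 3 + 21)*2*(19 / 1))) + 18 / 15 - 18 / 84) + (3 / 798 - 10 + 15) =3637871359 / 113620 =32017.88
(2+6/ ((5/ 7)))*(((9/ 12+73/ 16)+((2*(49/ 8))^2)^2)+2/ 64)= 74960197/ 320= 234250.62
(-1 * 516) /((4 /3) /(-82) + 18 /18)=-63468 /121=-524.53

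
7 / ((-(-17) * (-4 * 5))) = -7 / 340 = -0.02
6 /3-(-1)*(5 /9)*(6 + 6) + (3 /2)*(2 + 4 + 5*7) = 421 /6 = 70.17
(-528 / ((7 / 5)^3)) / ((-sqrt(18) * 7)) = 11000 * sqrt(2) / 2401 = 6.48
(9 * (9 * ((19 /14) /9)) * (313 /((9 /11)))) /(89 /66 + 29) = 2158761 /14021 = 153.97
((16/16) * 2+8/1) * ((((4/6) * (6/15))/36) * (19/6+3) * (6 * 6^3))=592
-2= -2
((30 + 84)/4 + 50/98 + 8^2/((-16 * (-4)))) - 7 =2255/98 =23.01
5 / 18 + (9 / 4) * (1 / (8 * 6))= 187 / 576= 0.32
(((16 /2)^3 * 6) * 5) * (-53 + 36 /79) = -63759360 /79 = -807080.51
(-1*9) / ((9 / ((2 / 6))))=-1 / 3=-0.33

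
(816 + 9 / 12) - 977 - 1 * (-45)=-461 / 4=-115.25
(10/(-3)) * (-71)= 710/3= 236.67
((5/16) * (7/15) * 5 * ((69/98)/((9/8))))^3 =1520875/16003008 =0.10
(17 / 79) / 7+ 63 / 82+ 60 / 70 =75101 / 45346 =1.66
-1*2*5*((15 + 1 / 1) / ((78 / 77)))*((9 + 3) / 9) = -24640 / 117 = -210.60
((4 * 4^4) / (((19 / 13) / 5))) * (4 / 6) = 133120 / 57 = 2335.44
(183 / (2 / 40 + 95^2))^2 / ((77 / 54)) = 80373600 / 278745227453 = 0.00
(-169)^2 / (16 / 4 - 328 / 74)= -1056757 / 16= -66047.31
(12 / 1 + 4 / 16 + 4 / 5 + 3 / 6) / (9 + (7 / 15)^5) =41158125 / 27404728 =1.50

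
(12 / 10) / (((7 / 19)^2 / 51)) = 110466 / 245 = 450.88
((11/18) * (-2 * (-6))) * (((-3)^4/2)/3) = 99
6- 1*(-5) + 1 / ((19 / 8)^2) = 4035 / 361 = 11.18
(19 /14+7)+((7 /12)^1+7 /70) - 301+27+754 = 205397 /420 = 489.04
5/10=1/2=0.50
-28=-28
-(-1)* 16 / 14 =8 / 7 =1.14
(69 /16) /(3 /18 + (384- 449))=-207 /3112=-0.07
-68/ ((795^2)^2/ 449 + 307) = -7633/ 99863934617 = -0.00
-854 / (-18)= 427 / 9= 47.44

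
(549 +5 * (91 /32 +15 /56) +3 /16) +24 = 131879 /224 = 588.75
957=957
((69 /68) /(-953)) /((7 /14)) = -69 /32402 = -0.00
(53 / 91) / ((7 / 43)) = 2279 / 637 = 3.58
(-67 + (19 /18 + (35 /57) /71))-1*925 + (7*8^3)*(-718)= -62509223887 /24282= -2574302.94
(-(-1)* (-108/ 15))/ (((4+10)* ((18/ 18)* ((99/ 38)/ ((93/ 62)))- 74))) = 342/ 48055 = 0.01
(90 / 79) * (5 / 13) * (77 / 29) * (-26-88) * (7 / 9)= -3072300 / 29783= -103.16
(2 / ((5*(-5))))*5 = -2 / 5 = -0.40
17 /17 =1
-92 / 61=-1.51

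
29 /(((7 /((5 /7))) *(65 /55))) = 1595 /637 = 2.50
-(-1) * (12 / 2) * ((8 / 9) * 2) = 32 / 3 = 10.67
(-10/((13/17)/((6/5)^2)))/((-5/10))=2448/65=37.66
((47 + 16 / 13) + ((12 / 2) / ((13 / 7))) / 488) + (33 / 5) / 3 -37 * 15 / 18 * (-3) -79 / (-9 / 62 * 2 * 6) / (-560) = 3425742287 / 23980320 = 142.86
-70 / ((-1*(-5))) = -14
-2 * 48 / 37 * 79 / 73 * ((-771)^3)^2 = -1593032340636839189664 / 2701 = -589793535963287371.22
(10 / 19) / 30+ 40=2281 / 57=40.02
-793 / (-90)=8.81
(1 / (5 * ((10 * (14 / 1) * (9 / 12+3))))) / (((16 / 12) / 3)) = 3 / 3500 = 0.00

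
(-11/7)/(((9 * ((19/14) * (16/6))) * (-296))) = 11/67488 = 0.00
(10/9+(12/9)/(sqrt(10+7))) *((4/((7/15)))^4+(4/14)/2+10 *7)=52513652 *sqrt(17)/122451+131284130/21609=7843.65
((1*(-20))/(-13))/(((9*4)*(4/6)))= 5/78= 0.06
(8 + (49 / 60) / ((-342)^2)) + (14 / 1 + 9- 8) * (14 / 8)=240361069 / 7017840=34.25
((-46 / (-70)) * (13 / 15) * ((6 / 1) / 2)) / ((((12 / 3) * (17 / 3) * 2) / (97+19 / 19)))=6279 / 1700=3.69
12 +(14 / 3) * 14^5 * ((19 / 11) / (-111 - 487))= -71412188 / 9867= -7237.48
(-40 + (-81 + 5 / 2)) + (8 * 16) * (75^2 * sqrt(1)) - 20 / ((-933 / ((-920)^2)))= 1377154879 / 1866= 738025.12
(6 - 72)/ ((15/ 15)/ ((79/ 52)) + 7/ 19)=-99066/ 1541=-64.29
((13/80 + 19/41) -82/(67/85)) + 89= -3165409/219760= -14.40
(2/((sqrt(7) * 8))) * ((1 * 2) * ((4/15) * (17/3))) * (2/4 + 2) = 0.71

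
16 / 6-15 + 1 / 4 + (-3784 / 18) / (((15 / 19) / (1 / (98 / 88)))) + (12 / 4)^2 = -6408433 / 26460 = -242.19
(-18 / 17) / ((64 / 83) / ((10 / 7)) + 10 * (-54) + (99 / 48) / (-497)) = 59401440 / 30264685999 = 0.00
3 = 3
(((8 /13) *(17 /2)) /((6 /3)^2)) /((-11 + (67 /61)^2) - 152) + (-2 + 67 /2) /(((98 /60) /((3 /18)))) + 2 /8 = 378696839 /109570188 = 3.46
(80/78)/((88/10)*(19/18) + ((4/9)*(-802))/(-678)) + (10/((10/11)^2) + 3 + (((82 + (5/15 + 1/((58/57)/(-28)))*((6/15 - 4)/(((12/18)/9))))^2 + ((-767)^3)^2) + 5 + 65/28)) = 23328949964183095998975995707/114583743820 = 203597379405150387.58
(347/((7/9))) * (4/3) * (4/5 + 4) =99936/35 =2855.31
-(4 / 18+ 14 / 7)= -20 / 9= -2.22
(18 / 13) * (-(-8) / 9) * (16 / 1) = 256 / 13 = 19.69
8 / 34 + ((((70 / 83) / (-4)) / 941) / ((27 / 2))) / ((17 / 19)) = 8434459 / 35849277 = 0.24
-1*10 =-10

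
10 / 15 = 0.67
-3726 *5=-18630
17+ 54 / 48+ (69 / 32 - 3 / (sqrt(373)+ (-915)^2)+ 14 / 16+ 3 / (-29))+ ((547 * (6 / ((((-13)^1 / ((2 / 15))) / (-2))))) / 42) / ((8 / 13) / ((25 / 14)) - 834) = 3 * sqrt(373) / 700945700252+ 47973974803782800813 / 2278953913618516512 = 21.05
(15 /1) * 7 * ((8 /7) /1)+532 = 652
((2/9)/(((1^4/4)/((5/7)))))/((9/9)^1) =40/63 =0.63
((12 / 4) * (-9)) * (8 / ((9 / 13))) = -312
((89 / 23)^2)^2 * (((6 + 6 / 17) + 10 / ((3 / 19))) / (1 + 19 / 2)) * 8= 3567774792224 / 299709711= 11904.10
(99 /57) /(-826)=-33 /15694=-0.00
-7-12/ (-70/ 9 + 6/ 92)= -17383/ 3193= -5.44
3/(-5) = -0.60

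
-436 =-436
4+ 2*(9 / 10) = 29 / 5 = 5.80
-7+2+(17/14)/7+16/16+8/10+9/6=-374/245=-1.53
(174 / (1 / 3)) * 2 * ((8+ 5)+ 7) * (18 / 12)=31320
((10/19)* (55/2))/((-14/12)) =-1650/133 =-12.41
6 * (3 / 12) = 3 / 2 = 1.50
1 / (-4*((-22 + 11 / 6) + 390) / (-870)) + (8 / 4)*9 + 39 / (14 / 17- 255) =18.43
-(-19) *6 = 114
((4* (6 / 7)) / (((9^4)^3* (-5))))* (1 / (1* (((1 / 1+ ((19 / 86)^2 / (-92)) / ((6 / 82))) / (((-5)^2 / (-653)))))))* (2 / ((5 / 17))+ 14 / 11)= 805631488 / 1065849270029090139285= 0.00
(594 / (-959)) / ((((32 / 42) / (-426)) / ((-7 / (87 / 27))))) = -11956329 / 15892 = -752.35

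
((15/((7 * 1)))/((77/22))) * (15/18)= 25/49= 0.51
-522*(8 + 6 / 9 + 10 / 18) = -4814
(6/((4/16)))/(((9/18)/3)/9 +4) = 1296/217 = 5.97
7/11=0.64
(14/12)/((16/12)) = 7/8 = 0.88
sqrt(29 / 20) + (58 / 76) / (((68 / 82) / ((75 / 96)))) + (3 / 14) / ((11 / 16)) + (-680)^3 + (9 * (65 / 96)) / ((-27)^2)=-243240690408518857 / 773587584 + sqrt(145) / 10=-314431997.76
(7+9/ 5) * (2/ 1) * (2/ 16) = 11/ 5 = 2.20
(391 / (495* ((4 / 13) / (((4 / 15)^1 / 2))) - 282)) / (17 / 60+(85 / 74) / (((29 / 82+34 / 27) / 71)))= 197529865 / 22098863564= 0.01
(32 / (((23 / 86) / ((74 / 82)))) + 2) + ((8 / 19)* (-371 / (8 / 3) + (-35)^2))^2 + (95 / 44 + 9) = 3132965479081 / 14978612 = 209162.60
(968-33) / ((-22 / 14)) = -595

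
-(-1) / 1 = 1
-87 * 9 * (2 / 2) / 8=-783 / 8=-97.88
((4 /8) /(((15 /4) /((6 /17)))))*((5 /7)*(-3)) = -12 /119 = -0.10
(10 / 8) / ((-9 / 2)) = -5 / 18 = -0.28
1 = 1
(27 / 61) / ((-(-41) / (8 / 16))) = 27 / 5002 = 0.01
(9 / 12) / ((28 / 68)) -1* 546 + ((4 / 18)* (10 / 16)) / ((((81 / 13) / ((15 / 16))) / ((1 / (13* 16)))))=-947863121 / 1741824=-544.18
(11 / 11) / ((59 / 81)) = 81 / 59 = 1.37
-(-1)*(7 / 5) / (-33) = -7 / 165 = -0.04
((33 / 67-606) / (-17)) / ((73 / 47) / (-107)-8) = -68007167 / 15302465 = -4.44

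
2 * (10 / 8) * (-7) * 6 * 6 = -630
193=193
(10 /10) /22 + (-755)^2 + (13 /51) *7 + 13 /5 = 3197865101 /5610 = 570029.43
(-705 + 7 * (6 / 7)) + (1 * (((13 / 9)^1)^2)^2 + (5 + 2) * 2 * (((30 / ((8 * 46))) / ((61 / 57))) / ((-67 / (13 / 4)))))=-6855180711853 / 9867848976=-694.70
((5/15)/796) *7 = 7/2388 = 0.00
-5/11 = -0.45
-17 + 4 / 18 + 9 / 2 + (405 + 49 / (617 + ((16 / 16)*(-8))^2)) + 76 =468.79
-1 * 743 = -743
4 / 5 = 0.80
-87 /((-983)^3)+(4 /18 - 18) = -151977933137 /8548758783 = -17.78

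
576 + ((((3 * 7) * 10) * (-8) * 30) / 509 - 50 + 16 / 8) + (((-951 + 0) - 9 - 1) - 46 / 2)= -555.02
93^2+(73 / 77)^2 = 51285250 / 5929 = 8649.90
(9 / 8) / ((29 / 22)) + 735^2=62666199 / 116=540225.85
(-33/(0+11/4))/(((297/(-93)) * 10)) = 62/165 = 0.38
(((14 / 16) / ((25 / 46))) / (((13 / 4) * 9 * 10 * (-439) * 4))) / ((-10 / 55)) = 1771 / 102726000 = 0.00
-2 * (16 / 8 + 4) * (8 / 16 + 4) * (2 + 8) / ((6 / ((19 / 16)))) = -855 / 8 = -106.88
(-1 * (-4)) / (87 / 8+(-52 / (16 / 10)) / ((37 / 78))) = -1184 / 17061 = -0.07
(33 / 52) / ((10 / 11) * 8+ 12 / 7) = 2541 / 35984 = 0.07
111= 111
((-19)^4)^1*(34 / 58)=2215457 / 29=76395.07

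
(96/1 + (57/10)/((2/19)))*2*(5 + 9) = 21021/5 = 4204.20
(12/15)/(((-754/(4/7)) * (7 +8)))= -8/197925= -0.00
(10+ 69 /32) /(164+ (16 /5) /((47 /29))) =91415 /1248128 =0.07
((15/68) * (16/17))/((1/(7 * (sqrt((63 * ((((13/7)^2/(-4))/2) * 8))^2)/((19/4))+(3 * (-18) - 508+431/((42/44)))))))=-516560/5491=-94.07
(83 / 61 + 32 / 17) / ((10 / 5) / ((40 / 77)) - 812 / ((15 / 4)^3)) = -0.28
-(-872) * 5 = 4360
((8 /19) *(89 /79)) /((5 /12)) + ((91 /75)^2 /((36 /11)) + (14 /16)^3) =87857154523 /38905920000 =2.26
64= 64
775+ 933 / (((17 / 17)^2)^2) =1708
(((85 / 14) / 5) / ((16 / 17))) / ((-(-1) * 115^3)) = 289 / 340676000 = 0.00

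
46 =46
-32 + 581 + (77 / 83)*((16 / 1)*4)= 50495 / 83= 608.37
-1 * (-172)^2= -29584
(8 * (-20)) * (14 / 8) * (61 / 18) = -8540 / 9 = -948.89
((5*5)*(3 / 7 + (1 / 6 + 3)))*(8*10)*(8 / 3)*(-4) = -4832000 / 63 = -76698.41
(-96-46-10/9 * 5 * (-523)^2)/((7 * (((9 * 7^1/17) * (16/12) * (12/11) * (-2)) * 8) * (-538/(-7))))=79929223/2440368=32.75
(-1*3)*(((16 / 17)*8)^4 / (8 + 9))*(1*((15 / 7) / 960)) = -12582912 / 9938999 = -1.27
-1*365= -365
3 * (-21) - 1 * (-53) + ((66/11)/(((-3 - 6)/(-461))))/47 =-488/141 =-3.46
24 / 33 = 8 / 11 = 0.73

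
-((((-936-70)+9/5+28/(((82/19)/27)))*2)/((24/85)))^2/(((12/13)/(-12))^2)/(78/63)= -759603021803899/161376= -4707038356.41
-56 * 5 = -280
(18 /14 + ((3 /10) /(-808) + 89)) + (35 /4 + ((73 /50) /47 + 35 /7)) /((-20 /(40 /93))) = 111237065069 /1236118800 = 89.99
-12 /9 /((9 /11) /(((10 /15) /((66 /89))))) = -356 /243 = -1.47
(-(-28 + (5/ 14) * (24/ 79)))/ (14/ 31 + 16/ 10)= 1195360/ 87927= 13.59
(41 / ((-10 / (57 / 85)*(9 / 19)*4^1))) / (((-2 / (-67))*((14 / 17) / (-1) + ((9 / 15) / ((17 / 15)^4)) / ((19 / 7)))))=92569139449 / 1313079600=70.50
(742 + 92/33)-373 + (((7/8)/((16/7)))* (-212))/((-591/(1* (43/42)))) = 464238139/1248192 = 371.93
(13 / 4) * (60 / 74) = 2.64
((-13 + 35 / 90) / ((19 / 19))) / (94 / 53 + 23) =-12031 / 23634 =-0.51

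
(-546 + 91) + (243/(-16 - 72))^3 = -324418667/681472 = -476.06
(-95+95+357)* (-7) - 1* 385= -2884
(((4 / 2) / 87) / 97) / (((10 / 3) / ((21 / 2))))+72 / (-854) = -1003713 / 12011510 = -0.08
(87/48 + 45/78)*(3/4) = 1491/832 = 1.79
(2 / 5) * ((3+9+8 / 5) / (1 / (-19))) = -2584 / 25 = -103.36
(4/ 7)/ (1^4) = 4/ 7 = 0.57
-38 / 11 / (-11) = 38 / 121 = 0.31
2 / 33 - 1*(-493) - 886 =-12967 / 33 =-392.94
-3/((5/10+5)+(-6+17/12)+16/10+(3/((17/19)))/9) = -3060/2947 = -1.04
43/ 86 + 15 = 31/ 2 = 15.50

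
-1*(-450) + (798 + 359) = 1607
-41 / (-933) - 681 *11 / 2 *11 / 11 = -3745.46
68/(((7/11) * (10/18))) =6732/35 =192.34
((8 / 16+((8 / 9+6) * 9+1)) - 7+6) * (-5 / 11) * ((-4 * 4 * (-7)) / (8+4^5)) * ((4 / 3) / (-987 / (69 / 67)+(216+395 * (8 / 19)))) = 1529500 / 214335693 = 0.01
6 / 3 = 2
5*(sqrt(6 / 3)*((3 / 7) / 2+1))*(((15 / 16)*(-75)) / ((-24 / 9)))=226.40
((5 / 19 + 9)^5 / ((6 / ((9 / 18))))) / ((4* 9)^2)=2638659584 / 601692057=4.39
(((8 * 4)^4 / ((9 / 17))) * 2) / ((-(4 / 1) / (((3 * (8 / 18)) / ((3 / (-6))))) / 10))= 713031680 / 27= 26408580.74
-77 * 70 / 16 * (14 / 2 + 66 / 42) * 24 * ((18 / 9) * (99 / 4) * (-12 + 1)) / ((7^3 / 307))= 1654898850 / 49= 33773445.92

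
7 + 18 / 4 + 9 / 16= 193 / 16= 12.06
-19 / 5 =-3.80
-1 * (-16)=16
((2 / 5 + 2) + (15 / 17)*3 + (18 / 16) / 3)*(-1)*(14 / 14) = -3687 / 680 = -5.42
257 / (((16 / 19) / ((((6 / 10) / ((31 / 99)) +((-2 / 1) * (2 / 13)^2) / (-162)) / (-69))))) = -19855513399 / 2342461680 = -8.48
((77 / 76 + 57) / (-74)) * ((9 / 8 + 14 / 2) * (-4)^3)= 286585 / 703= 407.66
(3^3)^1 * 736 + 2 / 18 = 178849 / 9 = 19872.11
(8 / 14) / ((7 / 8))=32 / 49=0.65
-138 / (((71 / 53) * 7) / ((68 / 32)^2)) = -1056873 / 15904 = -66.45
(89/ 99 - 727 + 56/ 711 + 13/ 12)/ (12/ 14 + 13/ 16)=-434.19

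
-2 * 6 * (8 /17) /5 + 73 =6109 /85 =71.87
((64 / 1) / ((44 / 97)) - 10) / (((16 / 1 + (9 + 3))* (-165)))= -103 / 3630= -0.03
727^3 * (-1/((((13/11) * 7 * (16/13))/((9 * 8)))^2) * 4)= -3765941953983/49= -76855958244.55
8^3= 512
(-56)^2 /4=784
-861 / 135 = -287 / 45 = -6.38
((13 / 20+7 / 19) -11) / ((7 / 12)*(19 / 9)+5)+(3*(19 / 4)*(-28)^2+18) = 715330239 / 63935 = 11188.40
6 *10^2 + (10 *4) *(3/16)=1215/2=607.50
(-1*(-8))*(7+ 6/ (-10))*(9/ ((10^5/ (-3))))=-216/ 15625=-0.01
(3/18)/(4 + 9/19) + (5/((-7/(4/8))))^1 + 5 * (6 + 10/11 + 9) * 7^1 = 10926844/19635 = 556.50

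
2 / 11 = 0.18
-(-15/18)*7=35/6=5.83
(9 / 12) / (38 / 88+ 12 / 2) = 33 / 283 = 0.12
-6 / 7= -0.86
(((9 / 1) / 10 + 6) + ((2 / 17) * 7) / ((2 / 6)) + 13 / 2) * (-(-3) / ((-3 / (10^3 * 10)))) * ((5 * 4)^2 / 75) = -43168000 / 51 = -846431.37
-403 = -403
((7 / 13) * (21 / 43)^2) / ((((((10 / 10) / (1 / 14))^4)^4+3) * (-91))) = -441 / 680569036952010102885859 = -0.00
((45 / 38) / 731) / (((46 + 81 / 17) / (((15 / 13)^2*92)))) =465750 / 119156999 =0.00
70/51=1.37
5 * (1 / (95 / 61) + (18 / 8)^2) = 8671 / 304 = 28.52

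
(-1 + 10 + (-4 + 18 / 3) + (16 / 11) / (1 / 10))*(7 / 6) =1967 / 66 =29.80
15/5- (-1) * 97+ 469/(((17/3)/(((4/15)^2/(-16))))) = 127031/1275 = 99.63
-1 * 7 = -7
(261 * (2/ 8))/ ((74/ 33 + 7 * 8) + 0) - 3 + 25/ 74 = -438587/ 284456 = -1.54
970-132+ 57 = 895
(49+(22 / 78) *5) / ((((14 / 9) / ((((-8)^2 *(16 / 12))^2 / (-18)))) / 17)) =-547586048 / 2457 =-222867.74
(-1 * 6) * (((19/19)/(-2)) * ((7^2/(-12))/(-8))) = 1.53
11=11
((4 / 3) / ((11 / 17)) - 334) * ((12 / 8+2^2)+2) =-27385 / 11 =-2489.55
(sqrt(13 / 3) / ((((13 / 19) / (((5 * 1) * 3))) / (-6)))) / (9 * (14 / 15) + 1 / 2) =-5700 * sqrt(39) / 1157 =-30.77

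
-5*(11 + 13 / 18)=-1055 / 18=-58.61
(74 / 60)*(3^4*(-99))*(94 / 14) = -4648347 / 70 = -66404.96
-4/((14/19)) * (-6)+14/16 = 1873/56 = 33.45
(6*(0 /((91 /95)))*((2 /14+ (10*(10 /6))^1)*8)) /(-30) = 0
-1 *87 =-87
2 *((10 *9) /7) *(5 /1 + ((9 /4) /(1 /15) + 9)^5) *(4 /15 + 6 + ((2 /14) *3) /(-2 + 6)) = 1174221946192101 /50176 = 23402063659.76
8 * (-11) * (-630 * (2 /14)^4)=7920 /343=23.09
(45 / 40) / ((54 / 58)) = 29 / 24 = 1.21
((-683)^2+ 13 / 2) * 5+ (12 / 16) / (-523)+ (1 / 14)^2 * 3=59774401248 / 25627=2332477.51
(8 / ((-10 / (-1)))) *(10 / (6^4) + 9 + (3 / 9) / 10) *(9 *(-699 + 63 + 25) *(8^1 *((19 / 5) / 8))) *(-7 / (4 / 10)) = 2380437059 / 900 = 2644930.07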